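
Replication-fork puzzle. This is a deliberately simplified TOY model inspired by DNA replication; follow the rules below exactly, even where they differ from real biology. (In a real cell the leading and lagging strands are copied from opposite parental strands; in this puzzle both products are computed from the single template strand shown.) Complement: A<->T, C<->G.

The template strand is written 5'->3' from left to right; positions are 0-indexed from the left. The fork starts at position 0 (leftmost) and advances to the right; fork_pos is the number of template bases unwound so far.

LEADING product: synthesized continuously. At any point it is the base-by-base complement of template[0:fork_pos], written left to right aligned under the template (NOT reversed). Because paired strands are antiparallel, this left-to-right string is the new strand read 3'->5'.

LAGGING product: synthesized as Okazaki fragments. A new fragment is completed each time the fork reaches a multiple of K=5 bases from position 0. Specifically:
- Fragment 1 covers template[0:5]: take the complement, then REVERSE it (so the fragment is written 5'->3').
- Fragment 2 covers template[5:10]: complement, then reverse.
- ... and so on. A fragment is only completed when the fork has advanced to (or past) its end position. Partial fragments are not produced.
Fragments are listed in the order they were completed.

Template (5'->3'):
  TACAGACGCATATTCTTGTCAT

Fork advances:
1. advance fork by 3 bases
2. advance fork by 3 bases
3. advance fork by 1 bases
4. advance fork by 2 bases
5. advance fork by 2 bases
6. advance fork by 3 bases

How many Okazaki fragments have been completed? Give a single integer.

Answer: 2

Derivation:
Step 1: advance 3 -> fork_pos = 0 + 3 = 3. Next multiple of 5 is 5 (not reached); still 0 fragment(s).
Step 2: advance 3 -> fork_pos = 3 + 3 = 6. Reached multiple(s) of 5: 5 -> fragment 1 completed (1 total).
Step 3: advance 1 -> fork_pos = 6 + 1 = 7. Next multiple of 5 is 10 (not reached); still 1 fragment(s).
Step 4: advance 2 -> fork_pos = 7 + 2 = 9. Next multiple of 5 is 10 (not reached); still 1 fragment(s).
Step 5: advance 2 -> fork_pos = 9 + 2 = 11. Reached multiple(s) of 5: 10 -> fragment 2 completed (2 total).
Step 6: advance 3 -> fork_pos = 11 + 3 = 14. Next multiple of 5 is 15 (not reached); still 2 fragment(s).
Check: final fork_pos = 14; the multiples of 5 that are <= 14 are 5..10 -> 14 // 5 = 2 completed fragment(s).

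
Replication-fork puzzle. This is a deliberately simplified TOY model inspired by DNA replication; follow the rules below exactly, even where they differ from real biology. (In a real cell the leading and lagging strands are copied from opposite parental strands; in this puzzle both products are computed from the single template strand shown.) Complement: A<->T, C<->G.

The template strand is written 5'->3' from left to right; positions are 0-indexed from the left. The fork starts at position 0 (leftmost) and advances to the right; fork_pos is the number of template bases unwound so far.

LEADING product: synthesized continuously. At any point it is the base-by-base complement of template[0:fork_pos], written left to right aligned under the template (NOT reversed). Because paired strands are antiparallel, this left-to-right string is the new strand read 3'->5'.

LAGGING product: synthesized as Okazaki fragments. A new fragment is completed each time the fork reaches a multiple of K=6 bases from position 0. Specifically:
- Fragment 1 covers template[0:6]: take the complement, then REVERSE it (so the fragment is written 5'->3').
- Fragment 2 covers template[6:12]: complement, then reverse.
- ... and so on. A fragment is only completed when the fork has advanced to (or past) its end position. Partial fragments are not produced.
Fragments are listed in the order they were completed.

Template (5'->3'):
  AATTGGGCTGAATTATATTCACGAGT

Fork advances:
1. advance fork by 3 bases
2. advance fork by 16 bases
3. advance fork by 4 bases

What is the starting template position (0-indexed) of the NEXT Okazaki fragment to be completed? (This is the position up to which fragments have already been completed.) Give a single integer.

Answer: 18

Derivation:
Step 1: advance 3 -> fork_pos = 0 + 3 = 3. Next multiple of 6 is 6 (not reached); still 0 fragment(s).
Step 2: advance 16 -> fork_pos = 3 + 16 = 19. Reached multiple(s) of 6: 6, 12, 18 -> fragments 1-3 completed (3 total).
Step 3: advance 4 -> fork_pos = 19 + 4 = 23. Next multiple of 6 is 24 (not reached); still 3 fragment(s).
3 fragment(s) completed, covering template[0:18] (3 x 6 = 18). The next fragment, fragment 4, covers template[18:24], so it starts at position 18.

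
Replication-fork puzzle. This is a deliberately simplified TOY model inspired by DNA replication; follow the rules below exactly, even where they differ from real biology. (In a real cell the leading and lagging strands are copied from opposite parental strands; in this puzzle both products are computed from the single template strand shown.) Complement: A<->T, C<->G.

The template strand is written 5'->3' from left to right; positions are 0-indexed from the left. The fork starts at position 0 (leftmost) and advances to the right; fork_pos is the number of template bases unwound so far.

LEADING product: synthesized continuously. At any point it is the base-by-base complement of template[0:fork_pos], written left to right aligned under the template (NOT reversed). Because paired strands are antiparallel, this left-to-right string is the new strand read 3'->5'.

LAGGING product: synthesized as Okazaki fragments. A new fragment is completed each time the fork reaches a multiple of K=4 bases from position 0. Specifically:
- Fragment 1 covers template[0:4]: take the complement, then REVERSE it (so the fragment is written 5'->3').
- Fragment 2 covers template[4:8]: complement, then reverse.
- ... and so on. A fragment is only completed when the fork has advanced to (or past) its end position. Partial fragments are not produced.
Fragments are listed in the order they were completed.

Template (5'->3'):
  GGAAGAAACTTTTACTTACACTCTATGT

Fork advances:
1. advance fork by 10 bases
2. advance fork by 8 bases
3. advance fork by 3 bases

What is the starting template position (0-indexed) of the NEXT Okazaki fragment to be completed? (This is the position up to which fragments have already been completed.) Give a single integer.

Answer: 20

Derivation:
Step 1: advance 10 -> fork_pos = 0 + 10 = 10. Reached multiple(s) of 4: 4, 8 -> fragments 1-2 completed (2 total).
Step 2: advance 8 -> fork_pos = 10 + 8 = 18. Reached multiple(s) of 4: 12, 16 -> fragments 3-4 completed (4 total).
Step 3: advance 3 -> fork_pos = 18 + 3 = 21. Reached multiple(s) of 4: 20 -> fragment 5 completed (5 total).
5 fragment(s) completed, covering template[0:20] (5 x 4 = 20). The next fragment, fragment 6, covers template[20:24], so it starts at position 20.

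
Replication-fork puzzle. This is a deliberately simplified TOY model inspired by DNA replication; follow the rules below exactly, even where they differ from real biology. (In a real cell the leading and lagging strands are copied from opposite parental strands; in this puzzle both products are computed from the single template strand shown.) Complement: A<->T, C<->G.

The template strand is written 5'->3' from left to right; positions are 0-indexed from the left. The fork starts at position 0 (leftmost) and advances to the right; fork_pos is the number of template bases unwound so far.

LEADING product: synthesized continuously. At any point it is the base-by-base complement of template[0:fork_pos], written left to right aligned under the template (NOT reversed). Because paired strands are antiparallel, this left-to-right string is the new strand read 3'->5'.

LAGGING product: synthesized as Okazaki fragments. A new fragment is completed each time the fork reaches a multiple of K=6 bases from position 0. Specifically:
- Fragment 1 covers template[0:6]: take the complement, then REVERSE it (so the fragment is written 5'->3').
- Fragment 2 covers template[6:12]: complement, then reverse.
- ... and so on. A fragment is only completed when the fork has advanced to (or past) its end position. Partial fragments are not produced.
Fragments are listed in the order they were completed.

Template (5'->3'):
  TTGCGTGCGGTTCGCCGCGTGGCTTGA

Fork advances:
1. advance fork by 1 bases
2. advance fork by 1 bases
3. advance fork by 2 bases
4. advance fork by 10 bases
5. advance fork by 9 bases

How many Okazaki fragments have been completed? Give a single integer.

Answer: 3

Derivation:
Step 1: advance 1 -> fork_pos = 0 + 1 = 1. Next multiple of 6 is 6 (not reached); still 0 fragment(s).
Step 2: advance 1 -> fork_pos = 1 + 1 = 2. Next multiple of 6 is 6 (not reached); still 0 fragment(s).
Step 3: advance 2 -> fork_pos = 2 + 2 = 4. Next multiple of 6 is 6 (not reached); still 0 fragment(s).
Step 4: advance 10 -> fork_pos = 4 + 10 = 14. Reached multiple(s) of 6: 6, 12 -> fragments 1-2 completed (2 total).
Step 5: advance 9 -> fork_pos = 14 + 9 = 23. Reached multiple(s) of 6: 18 -> fragment 3 completed (3 total).
Check: final fork_pos = 23; the multiples of 6 that are <= 23 are 6..18 -> 23 // 6 = 3 completed fragment(s).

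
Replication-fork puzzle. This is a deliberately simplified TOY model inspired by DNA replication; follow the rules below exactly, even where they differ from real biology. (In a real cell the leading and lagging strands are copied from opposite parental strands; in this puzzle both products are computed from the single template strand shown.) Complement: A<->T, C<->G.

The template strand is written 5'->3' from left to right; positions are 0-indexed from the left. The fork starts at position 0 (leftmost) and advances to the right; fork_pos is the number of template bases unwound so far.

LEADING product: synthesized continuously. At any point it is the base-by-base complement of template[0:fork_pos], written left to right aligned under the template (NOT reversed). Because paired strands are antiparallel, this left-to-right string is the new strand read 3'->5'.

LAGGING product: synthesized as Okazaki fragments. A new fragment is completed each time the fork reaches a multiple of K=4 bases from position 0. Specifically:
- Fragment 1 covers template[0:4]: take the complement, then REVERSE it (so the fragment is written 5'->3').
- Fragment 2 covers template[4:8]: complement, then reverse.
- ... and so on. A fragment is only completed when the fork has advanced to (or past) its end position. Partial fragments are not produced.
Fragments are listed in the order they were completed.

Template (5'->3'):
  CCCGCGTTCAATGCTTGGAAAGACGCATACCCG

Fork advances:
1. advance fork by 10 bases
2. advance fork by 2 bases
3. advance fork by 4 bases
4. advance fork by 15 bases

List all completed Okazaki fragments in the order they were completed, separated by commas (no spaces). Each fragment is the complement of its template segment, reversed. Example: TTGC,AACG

Answer: CGGG,AACG,ATTG,AAGC,TTCC,GTCT,ATGC

Derivation:
Step 1: advance 10 -> fork_pos = 0 + 10 = 10. Reached multiple(s) of 4: 4, 8 -> fragments 1-2 completed (2 total).
Step 2: advance 2 -> fork_pos = 10 + 2 = 12. Reached multiple(s) of 4: 12 -> fragment 3 completed (3 total).
Step 3: advance 4 -> fork_pos = 12 + 4 = 16. Reached multiple(s) of 4: 16 -> fragment 4 completed (4 total).
Step 4: advance 15 -> fork_pos = 16 + 15 = 31. Reached multiple(s) of 4: 20, 24, 28 -> fragments 5-7 completed (7 total).
Final fork_pos = 31, so 7 fragment(s) are complete. Build each: template segment -> complement -> reverse.
Fragment 1: template[0:4] = CCCG -> complement GGGC -> reversed CGGG
Fragment 2: template[4:8] = CGTT -> complement GCAA -> reversed AACG
Fragment 3: template[8:12] = CAAT -> complement GTTA -> reversed ATTG
Fragment 4: template[12:16] = GCTT -> complement CGAA -> reversed AAGC
Fragment 5: template[16:20] = GGAA -> complement CCTT -> reversed TTCC
Fragment 6: template[20:24] = AGAC -> complement TCTG -> reversed GTCT
Fragment 7: template[24:28] = GCAT -> complement CGTA -> reversed ATGC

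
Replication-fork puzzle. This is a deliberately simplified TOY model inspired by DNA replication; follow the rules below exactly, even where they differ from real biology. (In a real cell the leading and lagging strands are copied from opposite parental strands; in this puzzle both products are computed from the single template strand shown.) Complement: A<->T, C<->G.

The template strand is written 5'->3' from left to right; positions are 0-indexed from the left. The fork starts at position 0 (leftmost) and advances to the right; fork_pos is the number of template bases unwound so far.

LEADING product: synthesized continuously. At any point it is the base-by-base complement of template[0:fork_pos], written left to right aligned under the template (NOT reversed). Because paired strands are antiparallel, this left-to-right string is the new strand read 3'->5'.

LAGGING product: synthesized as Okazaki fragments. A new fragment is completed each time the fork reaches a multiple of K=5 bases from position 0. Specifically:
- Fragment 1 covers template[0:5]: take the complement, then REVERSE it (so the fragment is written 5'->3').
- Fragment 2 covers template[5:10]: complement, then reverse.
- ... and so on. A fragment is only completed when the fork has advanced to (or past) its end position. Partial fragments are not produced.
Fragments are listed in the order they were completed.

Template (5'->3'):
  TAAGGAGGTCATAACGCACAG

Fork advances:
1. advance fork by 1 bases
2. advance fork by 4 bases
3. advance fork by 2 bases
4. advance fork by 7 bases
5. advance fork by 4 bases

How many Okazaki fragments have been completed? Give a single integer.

Step 1: advance 1 -> fork_pos = 0 + 1 = 1. Next multiple of 5 is 5 (not reached); still 0 fragment(s).
Step 2: advance 4 -> fork_pos = 1 + 4 = 5. Reached multiple(s) of 5: 5 -> fragment 1 completed (1 total).
Step 3: advance 2 -> fork_pos = 5 + 2 = 7. Next multiple of 5 is 10 (not reached); still 1 fragment(s).
Step 4: advance 7 -> fork_pos = 7 + 7 = 14. Reached multiple(s) of 5: 10 -> fragment 2 completed (2 total).
Step 5: advance 4 -> fork_pos = 14 + 4 = 18. Reached multiple(s) of 5: 15 -> fragment 3 completed (3 total).
Check: final fork_pos = 18; the multiples of 5 that are <= 18 are 5..15 -> 18 // 5 = 3 completed fragment(s).

Answer: 3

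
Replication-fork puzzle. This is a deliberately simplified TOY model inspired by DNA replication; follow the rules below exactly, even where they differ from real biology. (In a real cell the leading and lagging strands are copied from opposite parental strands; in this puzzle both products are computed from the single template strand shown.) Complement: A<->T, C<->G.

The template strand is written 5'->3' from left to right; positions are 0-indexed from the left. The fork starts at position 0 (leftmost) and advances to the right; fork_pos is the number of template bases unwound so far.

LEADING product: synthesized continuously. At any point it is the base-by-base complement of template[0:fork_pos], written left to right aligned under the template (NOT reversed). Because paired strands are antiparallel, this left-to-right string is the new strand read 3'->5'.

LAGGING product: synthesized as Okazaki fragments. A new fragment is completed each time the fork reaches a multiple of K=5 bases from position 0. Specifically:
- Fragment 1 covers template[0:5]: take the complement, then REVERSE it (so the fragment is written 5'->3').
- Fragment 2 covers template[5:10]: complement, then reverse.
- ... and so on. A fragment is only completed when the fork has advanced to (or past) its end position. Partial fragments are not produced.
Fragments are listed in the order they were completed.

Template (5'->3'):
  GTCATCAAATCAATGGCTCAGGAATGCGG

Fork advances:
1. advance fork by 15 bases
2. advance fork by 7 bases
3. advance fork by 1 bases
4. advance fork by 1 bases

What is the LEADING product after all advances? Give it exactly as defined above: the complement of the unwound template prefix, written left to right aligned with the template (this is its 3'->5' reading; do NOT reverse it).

Answer: CAGTAGTTTAGTTACCGAGTCCTT

Derivation:
Step 1: advance 15 -> fork_pos = 0 + 15 = 15.
Step 2: advance 7 -> fork_pos = 15 + 7 = 22.
Step 3: advance 1 -> fork_pos = 22 + 1 = 23.
Step 4: advance 1 -> fork_pos = 23 + 1 = 24.
Unwound prefix: template[0:24] = GTCATCAAATCAATGGCTCAGGAA
Complement it base by base (A<->T, C<->G), keeping left-to-right order:
  [0:5] GTCAT -> CAGTA
  [5:10] CAAAT -> GTTTA
  [10:15] CAATG -> GTTAC
  [15:20] GCTCA -> CGAGT
  [20:24] GGAA -> CCTT
Concatenate: CAGTAGTTTAGTTACCGAGTCCTT (length 24; written aligned with the template, i.e. 3'->5').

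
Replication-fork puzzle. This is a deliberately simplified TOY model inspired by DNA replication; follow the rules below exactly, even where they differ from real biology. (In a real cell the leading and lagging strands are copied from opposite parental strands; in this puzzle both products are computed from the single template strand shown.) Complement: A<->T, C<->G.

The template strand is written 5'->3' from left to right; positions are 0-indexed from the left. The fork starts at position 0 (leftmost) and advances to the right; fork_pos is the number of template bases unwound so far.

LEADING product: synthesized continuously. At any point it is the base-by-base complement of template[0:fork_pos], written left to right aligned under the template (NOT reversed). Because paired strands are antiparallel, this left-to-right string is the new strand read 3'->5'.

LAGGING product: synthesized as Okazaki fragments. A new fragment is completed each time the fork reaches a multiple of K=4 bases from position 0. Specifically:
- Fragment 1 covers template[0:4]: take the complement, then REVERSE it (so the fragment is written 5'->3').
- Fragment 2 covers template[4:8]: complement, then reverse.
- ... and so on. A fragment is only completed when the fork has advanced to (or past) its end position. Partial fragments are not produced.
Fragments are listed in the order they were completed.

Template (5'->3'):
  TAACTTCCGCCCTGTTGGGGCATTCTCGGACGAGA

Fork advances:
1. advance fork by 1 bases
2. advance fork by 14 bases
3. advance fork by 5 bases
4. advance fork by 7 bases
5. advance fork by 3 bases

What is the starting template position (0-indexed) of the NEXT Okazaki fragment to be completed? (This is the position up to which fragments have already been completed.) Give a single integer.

Answer: 28

Derivation:
Step 1: advance 1 -> fork_pos = 0 + 1 = 1. Next multiple of 4 is 4 (not reached); still 0 fragment(s).
Step 2: advance 14 -> fork_pos = 1 + 14 = 15. Reached multiple(s) of 4: 4, 8, 12 -> fragments 1-3 completed (3 total).
Step 3: advance 5 -> fork_pos = 15 + 5 = 20. Reached multiple(s) of 4: 16, 20 -> fragments 4-5 completed (5 total).
Step 4: advance 7 -> fork_pos = 20 + 7 = 27. Reached multiple(s) of 4: 24 -> fragment 6 completed (6 total).
Step 5: advance 3 -> fork_pos = 27 + 3 = 30. Reached multiple(s) of 4: 28 -> fragment 7 completed (7 total).
7 fragment(s) completed, covering template[0:28] (7 x 4 = 28). The next fragment, fragment 8, covers template[28:32], so it starts at position 28.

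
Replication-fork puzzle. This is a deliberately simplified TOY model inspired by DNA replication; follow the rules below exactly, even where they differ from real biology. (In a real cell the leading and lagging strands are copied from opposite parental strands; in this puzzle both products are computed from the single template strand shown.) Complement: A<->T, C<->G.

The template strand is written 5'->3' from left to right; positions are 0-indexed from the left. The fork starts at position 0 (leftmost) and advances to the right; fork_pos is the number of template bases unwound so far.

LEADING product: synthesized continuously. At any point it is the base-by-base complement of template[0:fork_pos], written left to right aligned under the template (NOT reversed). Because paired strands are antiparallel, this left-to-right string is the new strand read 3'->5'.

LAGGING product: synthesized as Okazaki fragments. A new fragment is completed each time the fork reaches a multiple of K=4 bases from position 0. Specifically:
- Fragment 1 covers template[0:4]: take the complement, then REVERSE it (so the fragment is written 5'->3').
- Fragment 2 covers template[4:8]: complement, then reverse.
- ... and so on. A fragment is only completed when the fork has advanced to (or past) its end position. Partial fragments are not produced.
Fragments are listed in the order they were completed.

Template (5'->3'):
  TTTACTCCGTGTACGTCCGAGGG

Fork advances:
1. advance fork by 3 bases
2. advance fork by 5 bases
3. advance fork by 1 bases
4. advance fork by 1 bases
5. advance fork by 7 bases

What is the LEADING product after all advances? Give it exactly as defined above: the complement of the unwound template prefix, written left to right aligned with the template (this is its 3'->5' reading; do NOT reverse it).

Answer: AAATGAGGCACATGCAG

Derivation:
Step 1: advance 3 -> fork_pos = 0 + 3 = 3.
Step 2: advance 5 -> fork_pos = 3 + 5 = 8.
Step 3: advance 1 -> fork_pos = 8 + 1 = 9.
Step 4: advance 1 -> fork_pos = 9 + 1 = 10.
Step 5: advance 7 -> fork_pos = 10 + 7 = 17.
Unwound prefix: template[0:17] = TTTACTCCGTGTACGTC
Complement it base by base (A<->T, C<->G), keeping left-to-right order:
  [0:5] TTTAC -> AAATG
  [5:10] TCCGT -> AGGCA
  [10:15] GTACG -> CATGC
  [15:17] TC -> AG
Concatenate: AAATGAGGCACATGCAG (length 17; written aligned with the template, i.e. 3'->5').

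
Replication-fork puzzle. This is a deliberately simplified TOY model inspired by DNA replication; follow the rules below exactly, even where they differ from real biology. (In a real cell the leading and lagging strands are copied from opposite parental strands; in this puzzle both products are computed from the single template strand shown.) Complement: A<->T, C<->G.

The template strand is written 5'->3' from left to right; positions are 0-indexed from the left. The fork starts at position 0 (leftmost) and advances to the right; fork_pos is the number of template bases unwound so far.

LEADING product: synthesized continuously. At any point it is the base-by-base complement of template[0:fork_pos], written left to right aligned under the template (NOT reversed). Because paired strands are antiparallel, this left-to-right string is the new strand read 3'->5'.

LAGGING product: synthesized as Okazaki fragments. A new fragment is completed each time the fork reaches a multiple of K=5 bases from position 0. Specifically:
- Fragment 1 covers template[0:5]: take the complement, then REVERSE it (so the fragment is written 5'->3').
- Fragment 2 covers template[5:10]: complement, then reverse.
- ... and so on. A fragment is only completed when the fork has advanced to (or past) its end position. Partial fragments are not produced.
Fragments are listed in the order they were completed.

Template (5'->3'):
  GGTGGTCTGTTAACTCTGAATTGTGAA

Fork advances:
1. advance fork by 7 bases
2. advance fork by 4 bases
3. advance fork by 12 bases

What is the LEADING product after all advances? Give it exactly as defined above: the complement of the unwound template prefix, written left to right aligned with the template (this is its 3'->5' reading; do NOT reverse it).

Answer: CCACCAGACAATTGAGACTTAAC

Derivation:
Step 1: advance 7 -> fork_pos = 0 + 7 = 7.
Step 2: advance 4 -> fork_pos = 7 + 4 = 11.
Step 3: advance 12 -> fork_pos = 11 + 12 = 23.
Unwound prefix: template[0:23] = GGTGGTCTGTTAACTCTGAATTG
Complement it base by base (A<->T, C<->G), keeping left-to-right order:
  [0:5] GGTGG -> CCACC
  [5:10] TCTGT -> AGACA
  [10:15] TAACT -> ATTGA
  [15:20] CTGAA -> GACTT
  [20:23] TTG -> AAC
Concatenate: CCACCAGACAATTGAGACTTAAC (length 23; written aligned with the template, i.e. 3'->5').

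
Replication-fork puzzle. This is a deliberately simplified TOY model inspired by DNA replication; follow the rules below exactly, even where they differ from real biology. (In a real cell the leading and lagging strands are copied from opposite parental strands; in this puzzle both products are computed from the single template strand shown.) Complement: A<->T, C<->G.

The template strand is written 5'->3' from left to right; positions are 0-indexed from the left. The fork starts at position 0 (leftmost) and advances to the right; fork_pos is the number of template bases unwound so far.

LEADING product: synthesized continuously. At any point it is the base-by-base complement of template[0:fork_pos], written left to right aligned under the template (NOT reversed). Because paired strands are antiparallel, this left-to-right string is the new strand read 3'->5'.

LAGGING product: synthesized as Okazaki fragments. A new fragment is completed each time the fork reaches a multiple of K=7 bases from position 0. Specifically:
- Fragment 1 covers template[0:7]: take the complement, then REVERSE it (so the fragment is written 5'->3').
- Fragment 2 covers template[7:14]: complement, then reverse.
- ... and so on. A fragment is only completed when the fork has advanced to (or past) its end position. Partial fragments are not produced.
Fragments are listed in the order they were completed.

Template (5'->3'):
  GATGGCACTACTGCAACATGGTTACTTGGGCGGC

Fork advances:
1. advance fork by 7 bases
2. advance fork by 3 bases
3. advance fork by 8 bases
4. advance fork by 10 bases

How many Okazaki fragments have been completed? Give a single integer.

Answer: 4

Derivation:
Step 1: advance 7 -> fork_pos = 0 + 7 = 7. Reached multiple(s) of 7: 7 -> fragment 1 completed (1 total).
Step 2: advance 3 -> fork_pos = 7 + 3 = 10. Next multiple of 7 is 14 (not reached); still 1 fragment(s).
Step 3: advance 8 -> fork_pos = 10 + 8 = 18. Reached multiple(s) of 7: 14 -> fragment 2 completed (2 total).
Step 4: advance 10 -> fork_pos = 18 + 10 = 28. Reached multiple(s) of 7: 21, 28 -> fragments 3-4 completed (4 total).
Check: final fork_pos = 28; the multiples of 7 that are <= 28 are 7..28 -> 28 // 7 = 4 completed fragment(s).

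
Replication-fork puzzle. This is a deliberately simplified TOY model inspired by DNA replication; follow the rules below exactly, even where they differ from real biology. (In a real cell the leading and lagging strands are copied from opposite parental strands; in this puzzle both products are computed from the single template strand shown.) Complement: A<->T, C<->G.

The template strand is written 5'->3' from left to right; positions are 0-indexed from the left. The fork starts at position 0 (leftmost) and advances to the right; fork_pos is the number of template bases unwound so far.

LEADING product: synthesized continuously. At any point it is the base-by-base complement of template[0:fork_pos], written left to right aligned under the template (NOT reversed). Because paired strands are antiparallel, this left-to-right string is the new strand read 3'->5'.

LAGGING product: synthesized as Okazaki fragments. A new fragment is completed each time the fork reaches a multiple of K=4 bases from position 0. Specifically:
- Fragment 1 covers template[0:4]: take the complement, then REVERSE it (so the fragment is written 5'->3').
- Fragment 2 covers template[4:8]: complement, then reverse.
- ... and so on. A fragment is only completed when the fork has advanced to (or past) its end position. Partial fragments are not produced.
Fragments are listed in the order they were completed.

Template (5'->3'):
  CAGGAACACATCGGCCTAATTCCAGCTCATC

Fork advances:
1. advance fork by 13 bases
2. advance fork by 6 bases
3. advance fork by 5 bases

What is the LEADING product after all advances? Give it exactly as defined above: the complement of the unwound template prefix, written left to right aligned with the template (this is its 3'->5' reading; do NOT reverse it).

Step 1: advance 13 -> fork_pos = 0 + 13 = 13.
Step 2: advance 6 -> fork_pos = 13 + 6 = 19.
Step 3: advance 5 -> fork_pos = 19 + 5 = 24.
Unwound prefix: template[0:24] = CAGGAACACATCGGCCTAATTCCA
Complement it base by base (A<->T, C<->G), keeping left-to-right order:
  [0:5] CAGGA -> GTCCT
  [5:10] ACACA -> TGTGT
  [10:15] TCGGC -> AGCCG
  [15:20] CTAAT -> GATTA
  [20:24] TCCA -> AGGT
Concatenate: GTCCTTGTGTAGCCGGATTAAGGT (length 24; written aligned with the template, i.e. 3'->5').

Answer: GTCCTTGTGTAGCCGGATTAAGGT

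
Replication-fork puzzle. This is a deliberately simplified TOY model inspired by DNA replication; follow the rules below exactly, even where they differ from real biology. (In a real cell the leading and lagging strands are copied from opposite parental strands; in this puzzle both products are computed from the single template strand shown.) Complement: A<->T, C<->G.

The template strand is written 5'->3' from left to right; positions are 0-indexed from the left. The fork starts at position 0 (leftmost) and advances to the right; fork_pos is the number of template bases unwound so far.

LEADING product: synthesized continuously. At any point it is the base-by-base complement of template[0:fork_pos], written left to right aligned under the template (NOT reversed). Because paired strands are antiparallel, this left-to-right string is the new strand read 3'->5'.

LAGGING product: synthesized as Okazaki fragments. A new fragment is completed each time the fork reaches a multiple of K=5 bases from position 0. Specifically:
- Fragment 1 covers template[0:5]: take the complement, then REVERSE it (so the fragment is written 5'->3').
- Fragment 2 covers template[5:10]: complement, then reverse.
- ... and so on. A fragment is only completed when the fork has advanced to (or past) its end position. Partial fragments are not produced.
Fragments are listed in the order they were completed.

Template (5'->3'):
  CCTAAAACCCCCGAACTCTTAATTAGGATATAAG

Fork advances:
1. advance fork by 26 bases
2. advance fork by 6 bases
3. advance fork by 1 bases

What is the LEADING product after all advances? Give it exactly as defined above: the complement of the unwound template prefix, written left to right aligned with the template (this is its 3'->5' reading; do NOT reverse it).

Answer: GGATTTTGGGGGCTTGAGAATTAATCCTATATT

Derivation:
Step 1: advance 26 -> fork_pos = 0 + 26 = 26.
Step 2: advance 6 -> fork_pos = 26 + 6 = 32.
Step 3: advance 1 -> fork_pos = 32 + 1 = 33.
Unwound prefix: template[0:33] = CCTAAAACCCCCGAACTCTTAATTAGGATATAA
Complement it base by base (A<->T, C<->G), keeping left-to-right order:
  [0:5] CCTAA -> GGATT
  [5:10] AACCC -> TTGGG
  [10:15] CCGAA -> GGCTT
  [15:20] CTCTT -> GAGAA
  [20:25] AATTA -> TTAAT
  [25:30] GGATA -> CCTAT
  [30:33] TAA -> ATT
Concatenate: GGATTTTGGGGGCTTGAGAATTAATCCTATATT (length 33; written aligned with the template, i.e. 3'->5').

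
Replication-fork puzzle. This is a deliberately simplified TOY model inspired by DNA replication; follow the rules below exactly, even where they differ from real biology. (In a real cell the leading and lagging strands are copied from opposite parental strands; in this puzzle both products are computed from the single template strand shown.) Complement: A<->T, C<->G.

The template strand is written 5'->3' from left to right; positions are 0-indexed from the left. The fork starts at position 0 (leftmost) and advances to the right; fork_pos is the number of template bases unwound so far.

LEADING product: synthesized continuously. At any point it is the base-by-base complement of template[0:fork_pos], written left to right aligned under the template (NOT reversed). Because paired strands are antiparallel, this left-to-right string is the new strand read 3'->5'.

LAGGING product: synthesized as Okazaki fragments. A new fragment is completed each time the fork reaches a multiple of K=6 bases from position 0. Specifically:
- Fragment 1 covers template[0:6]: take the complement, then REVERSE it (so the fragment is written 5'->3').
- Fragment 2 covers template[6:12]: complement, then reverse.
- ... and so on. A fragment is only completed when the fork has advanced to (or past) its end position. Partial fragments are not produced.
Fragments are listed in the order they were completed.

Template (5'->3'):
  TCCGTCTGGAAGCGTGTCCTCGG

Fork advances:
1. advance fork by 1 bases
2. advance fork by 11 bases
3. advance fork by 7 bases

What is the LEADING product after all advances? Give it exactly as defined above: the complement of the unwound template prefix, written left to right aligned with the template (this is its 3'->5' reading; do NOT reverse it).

Step 1: advance 1 -> fork_pos = 0 + 1 = 1.
Step 2: advance 11 -> fork_pos = 1 + 11 = 12.
Step 3: advance 7 -> fork_pos = 12 + 7 = 19.
Unwound prefix: template[0:19] = TCCGTCTGGAAGCGTGTCC
Complement it base by base (A<->T, C<->G), keeping left-to-right order:
  [0:5] TCCGT -> AGGCA
  [5:10] CTGGA -> GACCT
  [10:15] AGCGT -> TCGCA
  [15:19] GTCC -> CAGG
Concatenate: AGGCAGACCTTCGCACAGG (length 19; written aligned with the template, i.e. 3'->5').

Answer: AGGCAGACCTTCGCACAGG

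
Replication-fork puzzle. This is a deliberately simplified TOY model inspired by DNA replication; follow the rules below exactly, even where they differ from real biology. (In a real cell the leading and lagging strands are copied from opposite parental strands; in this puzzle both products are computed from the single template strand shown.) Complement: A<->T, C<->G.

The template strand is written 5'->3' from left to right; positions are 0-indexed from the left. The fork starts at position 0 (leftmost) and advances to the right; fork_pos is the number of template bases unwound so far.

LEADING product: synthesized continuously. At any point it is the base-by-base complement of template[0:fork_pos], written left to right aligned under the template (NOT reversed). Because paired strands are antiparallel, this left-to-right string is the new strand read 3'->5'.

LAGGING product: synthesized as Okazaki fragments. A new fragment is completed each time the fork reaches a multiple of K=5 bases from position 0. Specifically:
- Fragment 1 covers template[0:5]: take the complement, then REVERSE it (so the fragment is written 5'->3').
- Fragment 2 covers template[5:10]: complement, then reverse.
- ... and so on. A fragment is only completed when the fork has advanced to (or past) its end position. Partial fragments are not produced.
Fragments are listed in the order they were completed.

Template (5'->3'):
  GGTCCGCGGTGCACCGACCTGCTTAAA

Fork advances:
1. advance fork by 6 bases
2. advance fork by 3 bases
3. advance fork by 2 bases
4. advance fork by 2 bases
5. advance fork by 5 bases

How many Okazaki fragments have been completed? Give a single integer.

Step 1: advance 6 -> fork_pos = 0 + 6 = 6. Reached multiple(s) of 5: 5 -> fragment 1 completed (1 total).
Step 2: advance 3 -> fork_pos = 6 + 3 = 9. Next multiple of 5 is 10 (not reached); still 1 fragment(s).
Step 3: advance 2 -> fork_pos = 9 + 2 = 11. Reached multiple(s) of 5: 10 -> fragment 2 completed (2 total).
Step 4: advance 2 -> fork_pos = 11 + 2 = 13. Next multiple of 5 is 15 (not reached); still 2 fragment(s).
Step 5: advance 5 -> fork_pos = 13 + 5 = 18. Reached multiple(s) of 5: 15 -> fragment 3 completed (3 total).
Check: final fork_pos = 18; the multiples of 5 that are <= 18 are 5..15 -> 18 // 5 = 3 completed fragment(s).

Answer: 3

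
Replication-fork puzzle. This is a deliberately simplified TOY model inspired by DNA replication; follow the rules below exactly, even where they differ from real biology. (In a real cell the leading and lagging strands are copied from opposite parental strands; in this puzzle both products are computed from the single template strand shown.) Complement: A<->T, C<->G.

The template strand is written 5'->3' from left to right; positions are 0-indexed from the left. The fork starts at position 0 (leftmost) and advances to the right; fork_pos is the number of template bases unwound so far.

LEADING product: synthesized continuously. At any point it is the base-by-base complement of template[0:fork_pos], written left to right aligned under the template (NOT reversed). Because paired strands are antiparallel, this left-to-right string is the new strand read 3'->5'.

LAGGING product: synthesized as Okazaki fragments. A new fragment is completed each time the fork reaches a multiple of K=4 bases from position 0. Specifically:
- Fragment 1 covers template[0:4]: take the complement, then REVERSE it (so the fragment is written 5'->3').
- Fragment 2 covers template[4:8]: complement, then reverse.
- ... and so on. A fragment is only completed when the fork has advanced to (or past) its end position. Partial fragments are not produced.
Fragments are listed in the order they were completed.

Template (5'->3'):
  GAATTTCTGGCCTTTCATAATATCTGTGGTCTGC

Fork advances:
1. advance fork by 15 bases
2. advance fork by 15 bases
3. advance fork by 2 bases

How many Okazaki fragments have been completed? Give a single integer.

Step 1: advance 15 -> fork_pos = 0 + 15 = 15. Reached multiple(s) of 4: 4, 8, 12 -> fragments 1-3 completed (3 total).
Step 2: advance 15 -> fork_pos = 15 + 15 = 30. Reached multiple(s) of 4: 16, 20, 24, 28 -> fragments 4-7 completed (7 total).
Step 3: advance 2 -> fork_pos = 30 + 2 = 32. Reached multiple(s) of 4: 32 -> fragment 8 completed (8 total).
Check: final fork_pos = 32; the multiples of 4 that are <= 32 are 4..32 -> 32 // 4 = 8 completed fragment(s).

Answer: 8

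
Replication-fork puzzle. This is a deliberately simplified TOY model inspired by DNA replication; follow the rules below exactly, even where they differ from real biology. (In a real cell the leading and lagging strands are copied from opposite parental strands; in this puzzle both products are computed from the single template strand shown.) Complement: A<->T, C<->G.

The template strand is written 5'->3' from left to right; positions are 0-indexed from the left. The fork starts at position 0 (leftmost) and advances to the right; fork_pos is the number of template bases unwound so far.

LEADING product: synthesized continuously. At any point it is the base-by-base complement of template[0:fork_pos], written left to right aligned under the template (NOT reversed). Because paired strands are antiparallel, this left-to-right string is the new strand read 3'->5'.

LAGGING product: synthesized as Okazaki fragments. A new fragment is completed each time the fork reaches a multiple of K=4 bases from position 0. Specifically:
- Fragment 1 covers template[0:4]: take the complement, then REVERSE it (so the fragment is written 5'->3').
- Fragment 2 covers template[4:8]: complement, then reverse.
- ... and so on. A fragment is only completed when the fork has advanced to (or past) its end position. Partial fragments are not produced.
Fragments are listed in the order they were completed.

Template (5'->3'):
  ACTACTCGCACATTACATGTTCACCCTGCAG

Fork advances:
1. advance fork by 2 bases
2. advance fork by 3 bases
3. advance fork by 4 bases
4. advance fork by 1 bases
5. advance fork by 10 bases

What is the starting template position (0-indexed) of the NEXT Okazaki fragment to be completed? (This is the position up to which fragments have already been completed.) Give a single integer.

Answer: 20

Derivation:
Step 1: advance 2 -> fork_pos = 0 + 2 = 2. Next multiple of 4 is 4 (not reached); still 0 fragment(s).
Step 2: advance 3 -> fork_pos = 2 + 3 = 5. Reached multiple(s) of 4: 4 -> fragment 1 completed (1 total).
Step 3: advance 4 -> fork_pos = 5 + 4 = 9. Reached multiple(s) of 4: 8 -> fragment 2 completed (2 total).
Step 4: advance 1 -> fork_pos = 9 + 1 = 10. Next multiple of 4 is 12 (not reached); still 2 fragment(s).
Step 5: advance 10 -> fork_pos = 10 + 10 = 20. Reached multiple(s) of 4: 12, 16, 20 -> fragments 3-5 completed (5 total).
5 fragment(s) completed, covering template[0:20] (5 x 4 = 20). The next fragment, fragment 6, covers template[20:24], so it starts at position 20.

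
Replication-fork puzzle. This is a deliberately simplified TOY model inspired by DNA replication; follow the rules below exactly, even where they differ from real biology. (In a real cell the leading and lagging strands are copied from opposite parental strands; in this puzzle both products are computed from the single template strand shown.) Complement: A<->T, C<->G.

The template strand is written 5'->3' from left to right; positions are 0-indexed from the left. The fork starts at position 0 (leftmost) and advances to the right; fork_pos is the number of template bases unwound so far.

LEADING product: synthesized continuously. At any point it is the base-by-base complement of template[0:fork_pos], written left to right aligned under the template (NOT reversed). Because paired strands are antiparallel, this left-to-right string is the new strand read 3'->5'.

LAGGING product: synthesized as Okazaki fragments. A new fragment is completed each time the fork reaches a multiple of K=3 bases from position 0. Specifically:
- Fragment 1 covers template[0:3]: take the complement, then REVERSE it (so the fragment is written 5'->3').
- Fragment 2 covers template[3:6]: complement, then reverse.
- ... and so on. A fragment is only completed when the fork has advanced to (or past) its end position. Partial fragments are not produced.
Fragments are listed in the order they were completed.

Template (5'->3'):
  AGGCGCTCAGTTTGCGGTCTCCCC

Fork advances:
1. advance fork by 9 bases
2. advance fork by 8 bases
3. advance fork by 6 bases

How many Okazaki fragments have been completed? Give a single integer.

Answer: 7

Derivation:
Step 1: advance 9 -> fork_pos = 0 + 9 = 9. Reached multiple(s) of 3: 3, 6, 9 -> fragments 1-3 completed (3 total).
Step 2: advance 8 -> fork_pos = 9 + 8 = 17. Reached multiple(s) of 3: 12, 15 -> fragments 4-5 completed (5 total).
Step 3: advance 6 -> fork_pos = 17 + 6 = 23. Reached multiple(s) of 3: 18, 21 -> fragments 6-7 completed (7 total).
Check: final fork_pos = 23; the multiples of 3 that are <= 23 are 3..21 -> 23 // 3 = 7 completed fragment(s).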